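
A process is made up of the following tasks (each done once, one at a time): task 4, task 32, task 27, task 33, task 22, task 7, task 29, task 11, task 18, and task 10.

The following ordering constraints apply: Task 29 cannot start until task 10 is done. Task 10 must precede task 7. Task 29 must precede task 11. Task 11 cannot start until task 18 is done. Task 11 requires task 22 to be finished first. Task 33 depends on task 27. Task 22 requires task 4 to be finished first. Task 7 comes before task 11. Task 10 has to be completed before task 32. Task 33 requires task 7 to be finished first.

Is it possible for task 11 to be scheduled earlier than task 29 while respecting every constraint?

No

The constraints give a chain task 29 → task 11, which forces task 29 before task 11.
Hence task 11 can never be scheduled before task 29.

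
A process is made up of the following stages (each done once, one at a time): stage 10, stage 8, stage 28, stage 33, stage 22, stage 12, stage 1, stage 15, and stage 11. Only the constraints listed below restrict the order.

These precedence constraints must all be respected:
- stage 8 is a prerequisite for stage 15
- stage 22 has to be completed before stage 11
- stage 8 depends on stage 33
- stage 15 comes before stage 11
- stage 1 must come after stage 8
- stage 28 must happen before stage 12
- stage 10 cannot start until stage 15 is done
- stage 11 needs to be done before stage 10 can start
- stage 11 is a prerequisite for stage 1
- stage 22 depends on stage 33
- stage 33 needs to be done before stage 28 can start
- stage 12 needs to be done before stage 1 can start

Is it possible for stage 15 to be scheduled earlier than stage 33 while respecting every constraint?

The constraints give a chain stage 33 → stage 8 → stage 15, which forces stage 33 before stage 15.
Hence stage 15 can never be scheduled before stage 33.

No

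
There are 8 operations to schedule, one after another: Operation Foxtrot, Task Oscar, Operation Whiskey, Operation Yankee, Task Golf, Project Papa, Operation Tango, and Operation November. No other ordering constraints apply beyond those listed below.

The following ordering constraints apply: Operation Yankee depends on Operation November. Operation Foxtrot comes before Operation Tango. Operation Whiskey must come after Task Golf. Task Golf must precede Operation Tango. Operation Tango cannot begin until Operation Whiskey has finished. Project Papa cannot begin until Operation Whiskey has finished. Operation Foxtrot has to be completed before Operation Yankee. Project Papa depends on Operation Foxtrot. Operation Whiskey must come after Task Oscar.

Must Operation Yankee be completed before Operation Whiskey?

No chain of constraints connects Operation Yankee to Operation Whiskey in either direction.
A valid ordering placing Operation Whiskey before Operation Yankee exists, so the answer is no.

No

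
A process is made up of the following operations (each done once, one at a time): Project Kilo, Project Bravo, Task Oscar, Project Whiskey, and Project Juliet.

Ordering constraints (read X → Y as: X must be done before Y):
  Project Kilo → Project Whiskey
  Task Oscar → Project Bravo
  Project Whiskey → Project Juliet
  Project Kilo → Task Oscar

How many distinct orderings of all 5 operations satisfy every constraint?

6

Project Kilo is the only operation with nothing required before it, so every ordering starts there.
Enumerating by repeatedly choosing an available operation (one whose prerequisites are all placed) gives 6 distinct complete orderings.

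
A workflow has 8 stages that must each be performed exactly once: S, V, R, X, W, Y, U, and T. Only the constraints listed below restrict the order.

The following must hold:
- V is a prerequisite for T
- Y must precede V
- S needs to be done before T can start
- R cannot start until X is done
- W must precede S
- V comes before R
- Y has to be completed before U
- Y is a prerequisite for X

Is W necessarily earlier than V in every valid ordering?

No

W and V are not related by any chain of constraints.
So W can come before V or after — it is not forced.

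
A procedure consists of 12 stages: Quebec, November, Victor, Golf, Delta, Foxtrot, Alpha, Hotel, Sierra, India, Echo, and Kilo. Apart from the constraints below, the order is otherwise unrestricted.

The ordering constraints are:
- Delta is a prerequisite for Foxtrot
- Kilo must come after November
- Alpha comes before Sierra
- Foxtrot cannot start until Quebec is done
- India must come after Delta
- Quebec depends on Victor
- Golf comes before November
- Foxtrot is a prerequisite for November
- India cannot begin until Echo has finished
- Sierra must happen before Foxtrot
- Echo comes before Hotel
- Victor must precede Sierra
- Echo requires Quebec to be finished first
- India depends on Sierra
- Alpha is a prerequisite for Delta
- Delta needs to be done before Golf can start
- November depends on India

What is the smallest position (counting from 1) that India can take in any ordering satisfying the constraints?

7

Every stage that must precede India has to come before it. Tracing all chains that end at India, those stages are: Quebec, Victor, Delta, Alpha, Sierra, Echo — 6 in total.
With 6 mandatory predecessors, the earliest India can sit is position 6+1 = 7, and placing just those 6 first achieves it.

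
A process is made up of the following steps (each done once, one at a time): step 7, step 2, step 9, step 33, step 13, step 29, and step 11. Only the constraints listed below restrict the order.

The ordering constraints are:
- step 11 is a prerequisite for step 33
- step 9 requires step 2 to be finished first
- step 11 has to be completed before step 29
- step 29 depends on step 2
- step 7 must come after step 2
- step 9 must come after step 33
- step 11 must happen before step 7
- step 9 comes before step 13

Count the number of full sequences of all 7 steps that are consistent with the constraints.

52

2 steps have no prerequisites (step 2, step 11), so any of them could come first.
Systematically extending each partial ordering one step at a time and counting, there are 52 complete orderings.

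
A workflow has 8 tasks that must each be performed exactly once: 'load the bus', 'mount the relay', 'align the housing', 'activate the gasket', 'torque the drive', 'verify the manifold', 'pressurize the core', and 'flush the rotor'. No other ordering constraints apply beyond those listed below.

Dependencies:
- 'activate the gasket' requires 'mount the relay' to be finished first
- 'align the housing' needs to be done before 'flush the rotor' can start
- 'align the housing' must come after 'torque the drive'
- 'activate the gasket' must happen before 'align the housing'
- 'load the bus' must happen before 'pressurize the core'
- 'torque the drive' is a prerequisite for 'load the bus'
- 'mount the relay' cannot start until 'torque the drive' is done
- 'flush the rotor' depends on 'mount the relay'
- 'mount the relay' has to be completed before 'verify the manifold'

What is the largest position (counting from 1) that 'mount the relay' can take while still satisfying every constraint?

Every task that must follow 'mount the relay' has to come after it. Tracing all chains starting from 'mount the relay', those tasks are: 'align the housing', 'activate the gasket', 'verify the manifold', 'flush the rotor' — 4 in total.
So at least 4 tasks follow 'mount the relay', putting 'mount the relay' no later than position 4. That position is achievable by scheduling everything else first.

4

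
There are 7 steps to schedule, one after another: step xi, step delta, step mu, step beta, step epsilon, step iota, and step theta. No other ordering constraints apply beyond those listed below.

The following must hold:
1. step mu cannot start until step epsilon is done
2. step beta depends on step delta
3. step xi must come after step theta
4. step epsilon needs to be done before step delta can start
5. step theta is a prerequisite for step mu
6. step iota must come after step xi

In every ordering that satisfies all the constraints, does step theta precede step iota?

There is a constraint chain step theta → step xi → step iota.
Hence step theta necessarily comes before step iota.

Yes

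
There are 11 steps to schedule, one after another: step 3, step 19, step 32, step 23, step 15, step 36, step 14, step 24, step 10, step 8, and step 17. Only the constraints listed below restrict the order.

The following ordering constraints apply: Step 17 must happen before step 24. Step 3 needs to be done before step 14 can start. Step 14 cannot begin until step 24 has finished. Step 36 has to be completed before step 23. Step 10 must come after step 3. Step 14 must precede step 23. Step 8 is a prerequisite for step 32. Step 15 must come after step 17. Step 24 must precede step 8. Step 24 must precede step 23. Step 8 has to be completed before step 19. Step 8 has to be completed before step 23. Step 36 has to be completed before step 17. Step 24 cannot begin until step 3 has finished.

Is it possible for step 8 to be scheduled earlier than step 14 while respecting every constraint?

No chain of constraints runs from step 14 to step 8, so step 14 is not required to come first.
That means at least one valid schedule has step 8 before step 14.

Yes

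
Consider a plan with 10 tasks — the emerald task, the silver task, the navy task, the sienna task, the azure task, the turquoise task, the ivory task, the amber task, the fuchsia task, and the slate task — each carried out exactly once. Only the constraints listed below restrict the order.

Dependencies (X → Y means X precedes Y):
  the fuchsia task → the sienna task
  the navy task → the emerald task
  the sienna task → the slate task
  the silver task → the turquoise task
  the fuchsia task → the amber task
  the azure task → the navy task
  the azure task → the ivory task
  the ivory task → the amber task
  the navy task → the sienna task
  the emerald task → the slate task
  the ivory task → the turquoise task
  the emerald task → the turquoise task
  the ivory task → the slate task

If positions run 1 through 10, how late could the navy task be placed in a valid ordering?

6

The tasks that are forced after the navy task, directly or by a chain of constraints, are the emerald task, the sienna task, the turquoise task, the slate task. That's 4 tasks.
With 4 mandatory successors out of 10 tasks total, the latest slot for the navy task is 10−4 = 6, and it's reachable by doing all non-successors before the navy task.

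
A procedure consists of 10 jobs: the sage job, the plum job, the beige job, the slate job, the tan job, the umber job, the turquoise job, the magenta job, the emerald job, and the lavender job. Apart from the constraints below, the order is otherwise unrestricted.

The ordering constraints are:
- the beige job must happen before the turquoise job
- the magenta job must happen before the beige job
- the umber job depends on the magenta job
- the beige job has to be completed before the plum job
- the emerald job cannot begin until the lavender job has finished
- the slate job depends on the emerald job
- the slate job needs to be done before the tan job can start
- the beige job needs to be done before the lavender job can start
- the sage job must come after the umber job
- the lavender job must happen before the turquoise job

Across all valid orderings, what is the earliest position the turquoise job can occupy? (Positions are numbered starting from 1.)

4

The jobs that are forced before the turquoise job, directly or transitively, are the beige job, the magenta job, the lavender job. That's 3 jobs.
With 3 mandatory predecessors, the earliest the turquoise job can sit is position 3+1 = 4, and placing just those 3 first achieves it.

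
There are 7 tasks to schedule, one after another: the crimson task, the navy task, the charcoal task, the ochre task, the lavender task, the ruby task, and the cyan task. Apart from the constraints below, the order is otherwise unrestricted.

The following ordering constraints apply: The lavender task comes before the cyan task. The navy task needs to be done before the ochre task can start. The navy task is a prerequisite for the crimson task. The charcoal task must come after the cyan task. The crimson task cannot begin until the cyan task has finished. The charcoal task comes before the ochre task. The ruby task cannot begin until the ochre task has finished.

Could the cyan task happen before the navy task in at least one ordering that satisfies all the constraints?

Yes

The constraints leave the cyan task and the navy task unordered relative to each other; nothing requires the navy task earlier.
So a valid ordering placing the cyan task earlier than the navy task exists.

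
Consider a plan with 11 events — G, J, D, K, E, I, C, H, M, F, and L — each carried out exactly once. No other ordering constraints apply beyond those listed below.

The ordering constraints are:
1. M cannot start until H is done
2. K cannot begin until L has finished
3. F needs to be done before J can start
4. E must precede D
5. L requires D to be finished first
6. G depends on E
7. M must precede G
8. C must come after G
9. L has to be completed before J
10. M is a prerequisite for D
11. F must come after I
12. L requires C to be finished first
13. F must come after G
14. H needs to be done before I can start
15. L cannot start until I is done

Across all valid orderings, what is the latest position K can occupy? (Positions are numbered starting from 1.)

No constraint forces any event after K, so it can be placed last, in position 11.

11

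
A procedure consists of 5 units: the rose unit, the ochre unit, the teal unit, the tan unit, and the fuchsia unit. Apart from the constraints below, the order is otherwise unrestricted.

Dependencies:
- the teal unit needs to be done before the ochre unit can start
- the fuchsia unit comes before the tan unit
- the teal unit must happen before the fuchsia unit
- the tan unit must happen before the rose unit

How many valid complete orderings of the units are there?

The teal unit is the only unit with nothing required before it, so every ordering starts there.
Counting all ways to extend the partial order to a total order gives 4.

4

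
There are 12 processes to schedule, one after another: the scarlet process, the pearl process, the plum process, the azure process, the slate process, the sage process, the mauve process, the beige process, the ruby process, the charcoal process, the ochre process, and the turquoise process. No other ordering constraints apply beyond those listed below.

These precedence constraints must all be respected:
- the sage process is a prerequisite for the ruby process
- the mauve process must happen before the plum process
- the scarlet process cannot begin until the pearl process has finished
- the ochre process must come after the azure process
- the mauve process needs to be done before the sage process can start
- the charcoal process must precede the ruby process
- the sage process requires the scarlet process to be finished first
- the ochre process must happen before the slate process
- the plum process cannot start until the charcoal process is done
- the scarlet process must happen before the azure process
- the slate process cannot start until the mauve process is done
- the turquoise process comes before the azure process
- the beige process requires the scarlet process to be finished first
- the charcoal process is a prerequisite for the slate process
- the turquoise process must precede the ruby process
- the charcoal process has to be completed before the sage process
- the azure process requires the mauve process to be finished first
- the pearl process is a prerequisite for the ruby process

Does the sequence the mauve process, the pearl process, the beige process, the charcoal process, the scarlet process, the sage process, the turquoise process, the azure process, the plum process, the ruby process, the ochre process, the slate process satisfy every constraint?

The sequence places the beige process ahead of the scarlet process.
Since the scarlet process is required before the beige process, the ordering is invalid.

No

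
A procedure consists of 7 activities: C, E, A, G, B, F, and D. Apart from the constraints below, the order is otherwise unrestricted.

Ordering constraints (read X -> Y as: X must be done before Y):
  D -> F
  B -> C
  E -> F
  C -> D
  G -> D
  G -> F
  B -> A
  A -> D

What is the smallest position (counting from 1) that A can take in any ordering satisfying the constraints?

The only activity forced before A (directly or transitively) is B.
With 1 mandatory predecessor, the earliest A can sit is position 1+1 = 2, and placing just that one first achieves it.

2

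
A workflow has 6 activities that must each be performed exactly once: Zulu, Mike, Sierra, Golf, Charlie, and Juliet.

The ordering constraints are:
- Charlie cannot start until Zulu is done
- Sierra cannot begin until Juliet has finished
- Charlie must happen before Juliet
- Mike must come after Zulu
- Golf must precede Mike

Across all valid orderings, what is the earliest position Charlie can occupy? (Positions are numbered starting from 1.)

The only activity forced before Charlie (directly or transitively) is Zulu.
With 1 mandatory predecessor, the earliest Charlie can sit is position 1+1 = 2, and placing just that one first achieves it.

2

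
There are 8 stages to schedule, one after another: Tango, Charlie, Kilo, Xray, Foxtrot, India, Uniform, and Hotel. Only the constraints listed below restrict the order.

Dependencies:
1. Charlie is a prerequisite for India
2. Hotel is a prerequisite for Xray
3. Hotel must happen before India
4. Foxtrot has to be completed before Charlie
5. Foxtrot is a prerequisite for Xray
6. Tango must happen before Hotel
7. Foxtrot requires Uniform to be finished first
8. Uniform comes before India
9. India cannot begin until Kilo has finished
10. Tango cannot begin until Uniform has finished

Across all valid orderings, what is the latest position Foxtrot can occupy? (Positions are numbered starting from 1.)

5

Following every chain forward from Foxtrot, the stages that must come later are Charlie, Xray, India — 3 of them.
With 3 mandatory successors out of 8 stages total, the latest slot for Foxtrot is 8−3 = 5, and it's reachable by doing all non-successors before Foxtrot.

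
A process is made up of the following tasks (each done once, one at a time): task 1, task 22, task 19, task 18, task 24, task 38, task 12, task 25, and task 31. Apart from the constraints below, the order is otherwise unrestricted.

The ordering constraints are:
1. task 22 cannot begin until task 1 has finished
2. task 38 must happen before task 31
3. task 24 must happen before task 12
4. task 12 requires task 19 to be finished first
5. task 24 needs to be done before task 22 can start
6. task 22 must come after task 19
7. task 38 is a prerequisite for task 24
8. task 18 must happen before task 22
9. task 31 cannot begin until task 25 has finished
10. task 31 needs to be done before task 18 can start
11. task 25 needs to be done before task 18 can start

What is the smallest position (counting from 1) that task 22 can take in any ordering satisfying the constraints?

8

The tasks that are forced before task 22, directly or transitively, are task 1, task 19, task 18, task 24, task 38, task 25, task 31. That's 7 tasks.
With 7 mandatory predecessors, the earliest task 22 can sit is position 7+1 = 8, and placing just those 7 first achieves it.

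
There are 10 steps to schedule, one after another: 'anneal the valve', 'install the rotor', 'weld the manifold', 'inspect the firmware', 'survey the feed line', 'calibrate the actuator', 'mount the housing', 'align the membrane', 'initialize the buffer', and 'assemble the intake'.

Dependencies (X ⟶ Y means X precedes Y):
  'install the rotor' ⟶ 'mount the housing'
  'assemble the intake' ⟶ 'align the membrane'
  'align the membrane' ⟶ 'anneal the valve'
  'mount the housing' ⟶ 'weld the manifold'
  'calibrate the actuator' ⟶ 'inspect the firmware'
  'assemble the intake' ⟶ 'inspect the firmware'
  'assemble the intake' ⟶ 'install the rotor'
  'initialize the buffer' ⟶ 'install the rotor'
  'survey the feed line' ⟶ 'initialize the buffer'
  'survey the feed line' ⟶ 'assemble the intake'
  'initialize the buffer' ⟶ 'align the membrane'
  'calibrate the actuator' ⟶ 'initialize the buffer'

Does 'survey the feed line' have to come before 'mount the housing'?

Chaining the stated constraints: 'survey the feed line' → 'initialize the buffer' → 'install the rotor' → 'mount the housing'.
That forces 'survey the feed line' before 'mount the housing' in every valid schedule.

Yes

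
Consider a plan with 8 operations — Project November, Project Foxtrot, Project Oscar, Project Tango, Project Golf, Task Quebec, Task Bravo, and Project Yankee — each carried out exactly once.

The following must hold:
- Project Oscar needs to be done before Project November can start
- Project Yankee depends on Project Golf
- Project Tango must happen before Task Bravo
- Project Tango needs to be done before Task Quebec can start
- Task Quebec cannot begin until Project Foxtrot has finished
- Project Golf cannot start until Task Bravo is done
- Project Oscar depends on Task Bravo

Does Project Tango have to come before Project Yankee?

Yes

Tracing the constraints gives a chain: Project Tango → Task Bravo → Project Golf → Project Yankee.
Hence Project Tango necessarily comes before Project Yankee.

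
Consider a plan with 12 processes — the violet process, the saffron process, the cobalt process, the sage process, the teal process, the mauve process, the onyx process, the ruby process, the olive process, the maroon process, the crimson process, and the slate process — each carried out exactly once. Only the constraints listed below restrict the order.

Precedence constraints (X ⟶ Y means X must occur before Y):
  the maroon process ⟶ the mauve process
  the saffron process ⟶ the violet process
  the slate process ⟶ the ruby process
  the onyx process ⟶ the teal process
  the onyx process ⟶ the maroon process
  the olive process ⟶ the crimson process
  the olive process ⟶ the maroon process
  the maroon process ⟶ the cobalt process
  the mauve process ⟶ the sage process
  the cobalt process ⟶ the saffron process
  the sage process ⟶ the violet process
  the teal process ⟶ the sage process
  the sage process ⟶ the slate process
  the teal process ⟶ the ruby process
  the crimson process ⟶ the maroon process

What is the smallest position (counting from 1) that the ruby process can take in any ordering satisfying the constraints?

Every process that must precede the ruby process has to come before it. Tracing all chains that end at the ruby process, those processes are: the sage process, the teal process, the mauve process, the onyx process, the olive process, the maroon process, the crimson process, the slate process — 8 in total.
With 8 mandatory predecessors, the earliest the ruby process can sit is position 8+1 = 9, and placing just those 8 first achieves it.

9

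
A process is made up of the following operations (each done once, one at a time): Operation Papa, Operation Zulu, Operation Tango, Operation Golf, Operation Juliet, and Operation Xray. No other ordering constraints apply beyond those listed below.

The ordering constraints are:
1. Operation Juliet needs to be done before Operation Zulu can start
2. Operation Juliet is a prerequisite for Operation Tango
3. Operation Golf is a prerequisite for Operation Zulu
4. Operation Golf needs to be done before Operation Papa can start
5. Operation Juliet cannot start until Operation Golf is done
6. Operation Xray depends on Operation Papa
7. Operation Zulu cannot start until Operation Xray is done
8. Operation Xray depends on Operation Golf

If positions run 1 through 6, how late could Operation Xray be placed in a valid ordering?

Following the constraints forward from Operation Xray, its only required successor is Operation Zulu.
So at least 1 operation follows Operation Xray, putting Operation Xray no later than position 5. That position is achievable by scheduling everything else first.

5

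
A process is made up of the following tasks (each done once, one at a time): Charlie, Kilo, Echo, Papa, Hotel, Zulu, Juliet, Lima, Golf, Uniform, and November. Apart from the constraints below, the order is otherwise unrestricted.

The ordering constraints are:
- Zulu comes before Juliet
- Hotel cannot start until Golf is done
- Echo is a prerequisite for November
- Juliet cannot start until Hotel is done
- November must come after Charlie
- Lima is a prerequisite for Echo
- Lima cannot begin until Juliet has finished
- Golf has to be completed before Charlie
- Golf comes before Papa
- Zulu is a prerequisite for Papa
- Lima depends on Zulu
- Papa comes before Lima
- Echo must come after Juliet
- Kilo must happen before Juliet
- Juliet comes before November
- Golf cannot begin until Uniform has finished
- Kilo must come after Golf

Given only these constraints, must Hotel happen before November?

Following the dependencies: Hotel → Juliet → November.
Hence Hotel necessarily comes before November.

Yes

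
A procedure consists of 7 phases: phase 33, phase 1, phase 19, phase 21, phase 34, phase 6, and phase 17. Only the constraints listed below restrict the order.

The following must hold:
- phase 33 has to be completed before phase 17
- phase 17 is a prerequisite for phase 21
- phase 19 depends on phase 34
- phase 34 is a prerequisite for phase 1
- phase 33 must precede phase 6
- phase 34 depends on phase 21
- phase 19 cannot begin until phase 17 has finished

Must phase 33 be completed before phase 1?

Yes

Chaining the stated constraints: phase 33 → phase 17 → phase 21 → phase 34 → phase 1.
So phase 33 must precede phase 1 in any valid ordering.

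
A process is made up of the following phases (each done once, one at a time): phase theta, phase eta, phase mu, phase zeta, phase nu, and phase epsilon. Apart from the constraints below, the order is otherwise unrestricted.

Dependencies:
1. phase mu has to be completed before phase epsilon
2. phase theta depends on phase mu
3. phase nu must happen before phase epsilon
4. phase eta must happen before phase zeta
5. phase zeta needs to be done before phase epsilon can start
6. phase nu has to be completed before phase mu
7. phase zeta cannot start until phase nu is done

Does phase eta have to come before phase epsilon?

Yes

Tracing the constraints gives a chain: phase eta → phase zeta → phase epsilon.
Hence phase eta necessarily comes before phase epsilon.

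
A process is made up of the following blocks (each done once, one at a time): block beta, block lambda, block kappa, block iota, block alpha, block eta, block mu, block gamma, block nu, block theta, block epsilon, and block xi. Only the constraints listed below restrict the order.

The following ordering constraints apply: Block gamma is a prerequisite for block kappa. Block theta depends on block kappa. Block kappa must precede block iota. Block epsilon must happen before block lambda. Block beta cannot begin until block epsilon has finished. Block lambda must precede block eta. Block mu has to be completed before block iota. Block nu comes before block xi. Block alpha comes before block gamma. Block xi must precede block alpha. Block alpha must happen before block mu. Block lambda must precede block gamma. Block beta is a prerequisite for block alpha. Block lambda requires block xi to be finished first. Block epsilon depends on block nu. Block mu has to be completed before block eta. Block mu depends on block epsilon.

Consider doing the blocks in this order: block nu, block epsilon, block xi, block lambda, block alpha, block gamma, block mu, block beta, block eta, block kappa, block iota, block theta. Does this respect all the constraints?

In the proposed order, block alpha appears before block beta.
Since block beta is required before block alpha, the ordering is invalid.

No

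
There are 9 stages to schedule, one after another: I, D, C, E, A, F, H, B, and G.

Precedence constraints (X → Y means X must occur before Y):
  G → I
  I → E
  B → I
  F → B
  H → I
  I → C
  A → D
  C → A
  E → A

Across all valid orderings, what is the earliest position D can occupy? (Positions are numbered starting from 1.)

Working backwards through the constraints from D, its full set of required predecessors is I, C, E, A, F, H, B, G — 8 of them.
So at minimum 8 stages come before D, putting D no earlier than position 9. That position is achievable by scheduling exactly those predecessors first.

9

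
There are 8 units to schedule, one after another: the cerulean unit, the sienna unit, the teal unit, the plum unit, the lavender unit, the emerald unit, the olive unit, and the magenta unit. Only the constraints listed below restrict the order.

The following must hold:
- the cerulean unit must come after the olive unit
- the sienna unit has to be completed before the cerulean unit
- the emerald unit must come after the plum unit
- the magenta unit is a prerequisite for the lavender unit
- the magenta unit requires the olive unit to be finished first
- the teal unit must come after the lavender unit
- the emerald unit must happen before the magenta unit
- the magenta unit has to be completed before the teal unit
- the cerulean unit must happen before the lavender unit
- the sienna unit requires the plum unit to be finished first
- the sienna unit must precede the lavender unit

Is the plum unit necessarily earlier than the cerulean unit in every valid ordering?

Following the dependencies: the plum unit → the sienna unit → the cerulean unit.
So the plum unit must precede the cerulean unit in any valid ordering.

Yes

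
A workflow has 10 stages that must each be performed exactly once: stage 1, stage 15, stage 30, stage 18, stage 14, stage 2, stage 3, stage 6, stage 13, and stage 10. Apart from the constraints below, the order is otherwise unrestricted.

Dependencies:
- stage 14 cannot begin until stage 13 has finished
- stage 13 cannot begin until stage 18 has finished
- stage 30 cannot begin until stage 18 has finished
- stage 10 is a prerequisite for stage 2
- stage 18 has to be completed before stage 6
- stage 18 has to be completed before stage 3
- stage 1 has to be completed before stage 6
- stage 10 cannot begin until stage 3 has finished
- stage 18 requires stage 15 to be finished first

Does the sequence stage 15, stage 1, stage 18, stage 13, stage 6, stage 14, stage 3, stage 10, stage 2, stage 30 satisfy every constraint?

Every stated constraint is respected: stage 18 sits at position 3, ahead of stage 30 at position 10, and each of the other listed pairs likewise has the predecessor earlier in the sequence.

Yes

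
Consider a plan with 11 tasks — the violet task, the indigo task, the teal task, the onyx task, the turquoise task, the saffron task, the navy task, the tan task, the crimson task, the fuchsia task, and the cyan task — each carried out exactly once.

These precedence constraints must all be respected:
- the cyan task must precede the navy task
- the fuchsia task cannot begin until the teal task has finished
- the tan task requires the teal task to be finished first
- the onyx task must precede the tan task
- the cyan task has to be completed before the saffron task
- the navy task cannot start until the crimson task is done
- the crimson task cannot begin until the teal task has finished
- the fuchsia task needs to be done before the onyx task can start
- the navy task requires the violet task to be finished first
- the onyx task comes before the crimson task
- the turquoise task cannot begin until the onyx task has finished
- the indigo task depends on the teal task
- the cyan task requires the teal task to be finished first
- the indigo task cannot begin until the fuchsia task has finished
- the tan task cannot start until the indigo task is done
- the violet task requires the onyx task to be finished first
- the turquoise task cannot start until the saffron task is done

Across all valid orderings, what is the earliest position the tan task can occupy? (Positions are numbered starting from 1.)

5

Every task that must precede the tan task has to come before it. Tracing all chains that end at the tan task, those tasks are: the indigo task, the teal task, the onyx task, the fuchsia task — 4 in total.
So at minimum 4 tasks come before the tan task, putting the tan task no earlier than position 5. That position is achievable by scheduling exactly those predecessors first.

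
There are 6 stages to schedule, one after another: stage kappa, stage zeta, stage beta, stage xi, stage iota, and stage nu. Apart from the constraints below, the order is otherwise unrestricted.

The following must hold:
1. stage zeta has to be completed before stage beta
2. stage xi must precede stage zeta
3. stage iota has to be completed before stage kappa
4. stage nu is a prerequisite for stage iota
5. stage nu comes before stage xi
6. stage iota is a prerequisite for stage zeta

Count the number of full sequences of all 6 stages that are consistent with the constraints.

7

Only stage nu has no prerequisites, so it must go first.
Systematically extending each partial ordering one stage at a time and counting, there are 7 complete orderings.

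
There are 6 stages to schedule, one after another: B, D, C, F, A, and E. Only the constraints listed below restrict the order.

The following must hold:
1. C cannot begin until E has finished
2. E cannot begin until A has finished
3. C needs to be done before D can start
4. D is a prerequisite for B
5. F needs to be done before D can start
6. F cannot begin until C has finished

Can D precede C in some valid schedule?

No

Following C → D, C must precede D in every valid ordering.
Hence D can never be scheduled before C.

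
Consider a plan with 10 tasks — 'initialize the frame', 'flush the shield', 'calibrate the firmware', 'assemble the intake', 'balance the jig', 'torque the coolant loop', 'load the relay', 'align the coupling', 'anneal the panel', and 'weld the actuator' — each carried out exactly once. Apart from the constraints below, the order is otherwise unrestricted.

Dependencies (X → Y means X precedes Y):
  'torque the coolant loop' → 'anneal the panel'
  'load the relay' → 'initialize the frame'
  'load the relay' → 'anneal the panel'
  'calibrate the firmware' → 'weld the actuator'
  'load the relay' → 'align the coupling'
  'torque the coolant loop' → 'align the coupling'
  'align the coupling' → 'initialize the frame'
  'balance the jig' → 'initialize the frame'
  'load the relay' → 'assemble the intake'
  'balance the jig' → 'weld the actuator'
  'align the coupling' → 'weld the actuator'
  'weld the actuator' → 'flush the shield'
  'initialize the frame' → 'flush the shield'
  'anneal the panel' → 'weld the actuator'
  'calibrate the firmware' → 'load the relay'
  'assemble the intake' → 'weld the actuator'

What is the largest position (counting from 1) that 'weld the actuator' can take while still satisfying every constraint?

The only task forced after 'weld the actuator' (directly or by a chain) is 'flush the shield'.
So at least 1 task follows 'weld the actuator', putting 'weld the actuator' no later than position 9. That position is achievable by scheduling everything else first.

9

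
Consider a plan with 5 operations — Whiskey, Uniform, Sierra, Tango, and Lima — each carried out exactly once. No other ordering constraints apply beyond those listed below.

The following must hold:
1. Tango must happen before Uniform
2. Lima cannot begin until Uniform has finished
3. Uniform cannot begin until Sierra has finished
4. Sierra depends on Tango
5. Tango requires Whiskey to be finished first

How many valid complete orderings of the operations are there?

1

Whiskey is the only operation with nothing required before it, so every ordering starts there.
Every operation is then forced in turn, so only 1 complete ordering is consistent with the constraints.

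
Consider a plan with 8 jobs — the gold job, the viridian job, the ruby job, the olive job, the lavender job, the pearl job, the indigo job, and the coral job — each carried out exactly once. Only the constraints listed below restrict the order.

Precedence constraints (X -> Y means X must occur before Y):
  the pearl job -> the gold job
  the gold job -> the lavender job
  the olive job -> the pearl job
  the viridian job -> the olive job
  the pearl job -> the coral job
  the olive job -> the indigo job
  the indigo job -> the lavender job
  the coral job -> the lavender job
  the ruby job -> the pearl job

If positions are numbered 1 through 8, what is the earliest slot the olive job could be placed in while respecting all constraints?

2

The only job forced before the olive job (directly or transitively) is the viridian job.
With 1 mandatory predecessor, the earliest the olive job can sit is position 1+1 = 2, and placing just that one first achieves it.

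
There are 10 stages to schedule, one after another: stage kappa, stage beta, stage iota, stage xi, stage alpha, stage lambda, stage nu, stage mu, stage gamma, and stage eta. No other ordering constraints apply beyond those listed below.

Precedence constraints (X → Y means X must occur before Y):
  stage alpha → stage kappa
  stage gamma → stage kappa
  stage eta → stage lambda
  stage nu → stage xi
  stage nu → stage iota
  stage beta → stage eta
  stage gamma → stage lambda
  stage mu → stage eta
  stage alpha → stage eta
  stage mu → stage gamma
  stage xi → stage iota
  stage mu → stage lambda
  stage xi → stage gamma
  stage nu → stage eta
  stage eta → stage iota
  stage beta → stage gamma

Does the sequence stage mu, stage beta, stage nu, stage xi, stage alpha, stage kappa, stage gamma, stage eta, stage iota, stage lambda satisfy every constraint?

The sequence places stage kappa ahead of stage gamma.
Since stage gamma is required before stage kappa, the ordering is invalid.

No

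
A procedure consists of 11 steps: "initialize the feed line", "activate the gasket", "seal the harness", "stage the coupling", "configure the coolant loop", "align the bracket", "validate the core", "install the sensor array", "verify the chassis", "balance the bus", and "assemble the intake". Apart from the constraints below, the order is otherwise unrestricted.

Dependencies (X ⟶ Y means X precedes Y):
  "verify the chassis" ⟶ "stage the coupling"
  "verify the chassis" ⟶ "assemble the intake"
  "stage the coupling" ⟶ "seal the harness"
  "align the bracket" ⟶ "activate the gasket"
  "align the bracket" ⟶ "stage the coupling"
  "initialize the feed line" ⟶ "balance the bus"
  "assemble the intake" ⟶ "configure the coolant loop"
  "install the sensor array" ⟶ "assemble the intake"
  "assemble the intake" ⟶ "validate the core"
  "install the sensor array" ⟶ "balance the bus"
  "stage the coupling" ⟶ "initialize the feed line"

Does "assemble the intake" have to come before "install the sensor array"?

No

The constraints actually force "install the sensor array" before "assemble the intake" (via "install the sensor array" → "assemble the intake"), not the other way around.
So "assemble the intake" never precedes "install the sensor array".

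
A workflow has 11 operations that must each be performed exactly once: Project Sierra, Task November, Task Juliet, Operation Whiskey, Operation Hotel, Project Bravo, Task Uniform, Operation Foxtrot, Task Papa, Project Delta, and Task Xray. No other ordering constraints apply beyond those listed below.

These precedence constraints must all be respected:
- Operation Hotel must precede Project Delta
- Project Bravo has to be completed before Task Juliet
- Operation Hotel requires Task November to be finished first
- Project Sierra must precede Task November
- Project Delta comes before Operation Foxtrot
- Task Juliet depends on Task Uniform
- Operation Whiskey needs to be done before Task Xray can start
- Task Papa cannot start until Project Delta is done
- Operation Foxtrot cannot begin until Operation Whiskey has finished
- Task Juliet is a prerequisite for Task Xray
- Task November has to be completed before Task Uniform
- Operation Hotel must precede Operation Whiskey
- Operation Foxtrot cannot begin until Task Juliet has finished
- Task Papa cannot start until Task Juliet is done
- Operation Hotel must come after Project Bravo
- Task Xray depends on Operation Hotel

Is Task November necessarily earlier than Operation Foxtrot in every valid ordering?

Yes

There is a constraint chain Task November → Operation Hotel → Project Delta → Operation Foxtrot.
That forces Task November before Operation Foxtrot in every valid schedule.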